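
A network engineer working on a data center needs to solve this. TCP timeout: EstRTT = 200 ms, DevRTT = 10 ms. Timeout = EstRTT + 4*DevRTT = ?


Given: EstRTT = 200 ms, DevRTT = 10 ms
Timeout = EstRTT + 4 * DevRTT
4 * DevRTT = 4 * 10 = 40
Timeout = 200 + 40 = 240 ms

240


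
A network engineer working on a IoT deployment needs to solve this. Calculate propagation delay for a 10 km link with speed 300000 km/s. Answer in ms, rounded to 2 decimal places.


Given: distance = 10 km, speed = 300000 km/s
Delay = distance / speed = 10 / 300000 seconds
Delay in ms = 10 * 1000 / 300000
Delay = 0.0333 ms
Rounded to 2 dp = 0.03 ms

0.03


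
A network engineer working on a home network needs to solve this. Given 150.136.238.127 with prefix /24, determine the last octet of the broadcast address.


Given: IP = 150.136.238.127, prefix = /24
Host bits = 32 - 24 = 8
Network last octet = 127 AND mask = 0
Host part size = 2^8 - 1 = 255
Broadcast last octet = 0 OR 255 = 255

255


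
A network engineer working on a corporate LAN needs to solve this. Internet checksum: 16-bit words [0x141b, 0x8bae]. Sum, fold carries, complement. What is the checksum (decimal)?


Given words: [0x141b, 0x8bae]
Step 1: Sum all words
Raw sum = 5147 + 35758 = 40905
One's complement = ~40905 & 0xFFFF = 24630

24630


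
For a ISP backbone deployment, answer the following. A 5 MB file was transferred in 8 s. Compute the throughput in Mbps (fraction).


Given: file = 5 MB, time = 8 s
File in Mb = 5 * 8 = 40 Mb
Throughput = 40 / 8 Mbps
Throughput = 5 Mbps

5


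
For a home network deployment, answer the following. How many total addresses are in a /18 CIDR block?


Given: CIDR prefix /18
Host bits = 32 - 18 = 14
Total addresses = 2^14 = 16384

16384


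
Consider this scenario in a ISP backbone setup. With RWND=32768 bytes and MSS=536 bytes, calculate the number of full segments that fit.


Given: RWND = 32768 bytes, MSS = 536 bytes
Full segments = floor(RWND / MSS)
Full segments = floor(32768 / 536)
Full segments = floor(61.1343) = 61

61


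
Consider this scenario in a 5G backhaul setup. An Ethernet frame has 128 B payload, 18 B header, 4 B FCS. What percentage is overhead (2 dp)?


Given: payload = 128 B, header = 18 B, trailer = 4 B
Overhead bytes = header + trailer = 18 + 4 = 22
Total frame = payload + overhead = 128 + 22 = 150
Overhead % = 22 / 150 * 100 = 14.6667% -> 14.67% (2 dp)

14.67


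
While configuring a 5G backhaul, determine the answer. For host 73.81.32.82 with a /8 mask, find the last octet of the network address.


Given: IP = 73.81.32.82, prefix = /8
Subnet mask = 255.0.0.0
Last octet of IP: 82
Last octet of mask: 0
Network last octet = 82 AND 0 = 0

0


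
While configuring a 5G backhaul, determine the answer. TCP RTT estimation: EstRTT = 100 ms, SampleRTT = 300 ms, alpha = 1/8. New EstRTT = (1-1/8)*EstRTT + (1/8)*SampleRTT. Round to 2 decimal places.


Given: EstRTT = 100 ms, SampleRTT = 300 ms, alpha = 1/8
New EstRTT = (1 - alpha) * EstRTT + alpha * SampleRTT
(7/8) * 100 = 87.5
(1/8) * 300 = 37.5
New EstRTT = 87.5 + 37.5 = 125 ms -> 125.00 ms (2 dp)

125.00


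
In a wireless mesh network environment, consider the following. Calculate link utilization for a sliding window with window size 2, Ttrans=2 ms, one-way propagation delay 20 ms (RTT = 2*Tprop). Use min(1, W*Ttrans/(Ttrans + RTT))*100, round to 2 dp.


Given: W = 2, Ttrans = 2 ms, RTT = 40 ms (= 2 * Tprop, Tprop = 20 ms)
Cycle time = Ttrans + RTT = 2 + 40 = 42 ms (first packet sent until its ACK returns)
W * Ttrans = 2 * 2 = 4 ms of sending per cycle
W * Ttrans / (Ttrans + RTT) = 4 / 42 = 0.095238
U = min(1, 0.095238) = 0.095238
U% = 9.52%

9.52


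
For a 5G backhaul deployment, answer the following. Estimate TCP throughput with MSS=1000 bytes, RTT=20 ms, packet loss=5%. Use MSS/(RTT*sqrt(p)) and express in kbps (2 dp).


Given: MSS = 1000 bytes, RTT = 20 ms, loss = 5%
RTT in seconds = 20 / 1000 = 0.02
Loss rate = 5% = 0.05
sqrt(loss) = sqrt(0.05) = 0.223606797750
Throughput (bytes/s) = 1000 / (0.02 * 0.223606797750) = 223606.7977
Throughput (kbps) = 223606.7977 * 8 / 1000 = 1788.854382 -> 1788.85 kbps (2 dp)

1788.85


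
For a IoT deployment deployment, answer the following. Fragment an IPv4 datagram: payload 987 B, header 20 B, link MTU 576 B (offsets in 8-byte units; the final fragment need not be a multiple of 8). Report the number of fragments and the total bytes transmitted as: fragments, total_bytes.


Max data per non-final fragment = floor((MTU - header)/8)*8 = floor((576 - 20)/8)*8 = floor(556/8)*8 = 552 B
Final fragment needs no 8-byte alignment: it can carry up to MTU - header = 556 B
Non-final fragments needed = ceil((payload - 556) / 552) = ceil(431/552) = ceil(0.7808) = 1
Number of fragments = 1 + 1 = 2
Fragment sizes (data): 1 * 552 B + 435 B (last, 435 <= 556 OK)
Total bytes sent = payload + n_frags * header = 987 + 2*20 = 987 + 40 = 1027 B

2, 1027


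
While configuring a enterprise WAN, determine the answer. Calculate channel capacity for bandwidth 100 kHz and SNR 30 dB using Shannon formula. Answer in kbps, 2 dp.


Given: B = 100 kHz, SNR = 30 dB
SNR linear = 10^(30/10) = 1000
1 + SNR = 1001
log2(1001) = 9.9672262588
C = 100 * 1000 * 9.9672262588 = 996722.6259 bps
C = 996.722626 kbps -> 996.72 kbps (2 dp)

996.72


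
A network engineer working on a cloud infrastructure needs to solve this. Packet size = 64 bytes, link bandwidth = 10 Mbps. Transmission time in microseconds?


Given: packet = 64 bytes, bandwidth = 10 Mbps
Packet in bits = 64 * 8 = 512 bits
Bandwidth = 10 * 10^6 = 10000000 bps
Time = 512 / 10000000 seconds
Time in us = 512 * 10^6 / 10000000 = 51.2

51.2


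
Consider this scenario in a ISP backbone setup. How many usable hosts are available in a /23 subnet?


Given: subnet mask /23
Host bits = 32 - 23 = 9
Total addresses = 2^9 = 512
Usable hosts = 512 - 2 (network + broadcast) = 510

510


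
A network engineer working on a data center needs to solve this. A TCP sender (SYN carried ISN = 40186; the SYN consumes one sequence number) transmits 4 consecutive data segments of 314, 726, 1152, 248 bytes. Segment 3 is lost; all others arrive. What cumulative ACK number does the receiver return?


SYN uses sequence number 40186; first data byte = ISN + 1 = 40187.
Segment 1: SEQ = 40187, len = 314 B, covers [40187, 40500]
Segment 2: SEQ = 40501, len = 726 B, covers [40501, 41226]
Segment 3: SEQ = 41227, len = 1152 B, covers [41227, 42378] [LOST]
Segment 4: SEQ = 42379, len = 248 B, covers [42379, 42626]
In-order data received: bytes [40187, 41226] (segments 1..2).
Segment 3 missing -> gap begins at byte 41227; later segments buffered out of order.
Cumulative ACK = next expected in-order byte = 40187 + 314 + 726 = 41227

41227


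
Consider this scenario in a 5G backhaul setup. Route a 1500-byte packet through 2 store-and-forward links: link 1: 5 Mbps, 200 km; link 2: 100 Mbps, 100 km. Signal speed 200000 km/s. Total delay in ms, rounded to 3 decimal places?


Packet = 1500 bytes = 12000 bits. Store-and-forward: sum (t_trans + t_prop) per link.
Link 1: t_trans = 12000/(5*10^6) s = 2.4000 ms; t_prop = 200/200000 s = 1.0000 ms; subtotal = 3.4000 ms
Link 2: t_trans = 12000/(100*10^6) s = 0.1200 ms; t_prop = 100/200000 s = 0.5000 ms; subtotal = 0.6200 ms
End-to-end = 3.4000 + 0.6200 = 4.0200 ms -> 4.020 ms (3 dp)

4.020


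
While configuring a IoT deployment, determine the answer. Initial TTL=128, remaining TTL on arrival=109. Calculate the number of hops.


Given: initial TTL = 128, received TTL = 109
Hops = initial TTL - received TTL
Hops = 128 - 109 = 19

19


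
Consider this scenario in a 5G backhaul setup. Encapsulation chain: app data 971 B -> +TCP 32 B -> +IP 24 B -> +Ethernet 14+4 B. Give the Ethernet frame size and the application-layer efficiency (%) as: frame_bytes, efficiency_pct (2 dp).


TCP segment = 971 + 32 = 1003 B
IP packet = 1003 + 24 = 1027 B
Ethernet frame = 1027 + 14 + 4 = 1045 B
Efficiency = app / frame = 971 / 1045 = 0.929187 = 92.9187% -> 92.92% (2 dp)

1045, 92.92


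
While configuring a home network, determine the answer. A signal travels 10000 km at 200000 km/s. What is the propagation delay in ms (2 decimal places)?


Given: distance = 10000 km, speed = 200000 km/s
Delay = distance / speed = 10000 / 200000 seconds
Delay in ms = 10000 * 1000 / 200000
Delay = 50.0000 ms
Rounded to 2 dp = 50.00 ms

50.00


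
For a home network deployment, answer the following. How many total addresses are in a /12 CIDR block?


Given: CIDR prefix /12
Host bits = 32 - 12 = 20
Total addresses = 2^20 = 1048576

1048576


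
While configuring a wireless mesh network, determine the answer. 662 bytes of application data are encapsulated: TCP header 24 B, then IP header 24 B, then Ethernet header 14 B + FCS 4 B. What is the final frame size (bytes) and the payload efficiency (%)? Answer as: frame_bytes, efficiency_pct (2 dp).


TCP segment = 662 + 24 = 686 B
IP packet = 686 + 24 = 710 B
Ethernet frame = 710 + 14 + 4 = 728 B
Efficiency = app / frame = 662 / 728 = 0.909341 = 90.9341% -> 90.93% (2 dp)

728, 90.93


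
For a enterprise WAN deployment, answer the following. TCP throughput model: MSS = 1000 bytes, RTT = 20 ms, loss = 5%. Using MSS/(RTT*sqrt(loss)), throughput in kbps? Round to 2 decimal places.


Given: MSS = 1000 bytes, RTT = 20 ms, loss = 5%
RTT in seconds = 20 / 1000 = 0.02
Loss rate = 5% = 0.05
sqrt(loss) = sqrt(0.05) = 0.223606797750
Throughput (bytes/s) = 1000 / (0.02 * 0.223606797750) = 223606.7977
Throughput (kbps) = 223606.7977 * 8 / 1000 = 1788.854382 -> 1788.85 kbps (2 dp)

1788.85


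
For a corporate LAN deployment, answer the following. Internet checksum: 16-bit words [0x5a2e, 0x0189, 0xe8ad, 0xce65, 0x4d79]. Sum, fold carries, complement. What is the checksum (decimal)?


Given words: [0x5a2e, 0x0189, 0xe8ad, 0xce65, 0x4d79]
Step 1: Sum all words
Raw sum = 23086 + 393 + 59565 + 52837 + 19833 = 155714
Step 2: Fold carry: (24642 + 2) = 24644
One's complement = ~24644 & 0xFFFF = 40891

40891


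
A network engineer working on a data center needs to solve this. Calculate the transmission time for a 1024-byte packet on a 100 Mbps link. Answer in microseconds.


Given: packet = 1024 bytes, bandwidth = 100 Mbps
Packet in bits = 1024 * 8 = 8192 bits
Bandwidth = 100 * 10^6 = 100000000 bps
Time = 8192 / 100000000 seconds
Time in us = 8192 * 10^6 / 100000000 = 81.92

81.92


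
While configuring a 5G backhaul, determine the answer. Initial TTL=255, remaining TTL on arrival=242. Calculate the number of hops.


Given: initial TTL = 255, received TTL = 242
Hops = initial TTL - received TTL
Hops = 255 - 242 = 13

13


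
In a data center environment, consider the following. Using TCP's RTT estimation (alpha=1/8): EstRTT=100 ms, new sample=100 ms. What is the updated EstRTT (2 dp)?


Given: EstRTT = 100 ms, SampleRTT = 100 ms, alpha = 1/8
New EstRTT = (1 - alpha) * EstRTT + alpha * SampleRTT
(7/8) * 100 = 87.5
(1/8) * 100 = 12.5
New EstRTT = 87.5 + 12.5 = 100 ms -> 100.00 ms (2 dp)

100.00


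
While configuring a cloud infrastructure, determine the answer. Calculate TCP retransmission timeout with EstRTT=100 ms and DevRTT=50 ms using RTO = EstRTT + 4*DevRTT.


Given: EstRTT = 100 ms, DevRTT = 50 ms
Timeout = EstRTT + 4 * DevRTT
4 * DevRTT = 4 * 50 = 200
Timeout = 100 + 200 = 300 ms

300


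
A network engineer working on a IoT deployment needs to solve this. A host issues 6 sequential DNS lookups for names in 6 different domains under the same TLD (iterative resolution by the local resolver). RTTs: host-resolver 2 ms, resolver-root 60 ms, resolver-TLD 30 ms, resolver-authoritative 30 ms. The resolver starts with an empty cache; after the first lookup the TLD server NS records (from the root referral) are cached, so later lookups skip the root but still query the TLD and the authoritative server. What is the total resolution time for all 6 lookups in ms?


Lookup 1 (cold cache): local + root + TLD + auth = 2 + 60 + 30 + 30 = 122 ms
Lookups 2..6 (TLD NS cached -> skip root; new domain -> still ask TLD and auth): local + TLD + auth = 2 + 30 + 30 = 62 ms each
Remaining 5 lookups: 5 * 62 = 310 ms
Total = 122 + 310 = 432 ms

432


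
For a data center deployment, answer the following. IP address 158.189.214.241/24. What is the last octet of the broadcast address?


Given: IP = 158.189.214.241, prefix = /24
Host bits = 32 - 24 = 8
Network last octet = 241 AND mask = 0
Host part size = 2^8 - 1 = 255
Broadcast last octet = 0 OR 255 = 255

255


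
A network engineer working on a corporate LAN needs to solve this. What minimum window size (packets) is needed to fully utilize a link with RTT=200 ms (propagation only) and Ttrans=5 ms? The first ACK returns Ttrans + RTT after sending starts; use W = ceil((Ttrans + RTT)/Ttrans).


Given: Ttrans = 5 ms, RTT = 200 ms (= 2 * Tprop, Tprop = 100 ms)
Time until first ACK returns = Ttrans + RTT = 5 + 200 = 205 ms
Need W * Ttrans >= Ttrans + RTT  ->  W >= (Ttrans + RTT) / Ttrans
(Ttrans + RTT) / Ttrans = 205 / 5 = 41
W_min = ceil(41) = 41

41


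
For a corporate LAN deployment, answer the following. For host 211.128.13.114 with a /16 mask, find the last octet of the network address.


Given: IP = 211.128.13.114, prefix = /16
Subnet mask = 255.255.0.0
Last octet of IP: 114
Last octet of mask: 0
Network last octet = 114 AND 0 = 0

0


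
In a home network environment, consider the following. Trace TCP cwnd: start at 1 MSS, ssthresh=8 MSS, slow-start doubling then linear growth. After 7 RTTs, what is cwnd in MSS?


RTT 0: cwnd = 1 MSS (initial)
RTT 1: cwnd = 2 MSS (slow start, doubled)
RTT 2: cwnd = 4 MSS (slow start, doubled)
RTT 3: cwnd = 8 MSS (slow start, doubled)
RTT 4: cwnd = 9 MSS (congestion avoidance, +1)
RTT 5: cwnd = 10 MSS (congestion avoidance, +1)
RTT 6: cwnd = 11 MSS (congestion avoidance, +1)
RTT 7: cwnd = 12 MSS (congestion avoidance, +1)

12


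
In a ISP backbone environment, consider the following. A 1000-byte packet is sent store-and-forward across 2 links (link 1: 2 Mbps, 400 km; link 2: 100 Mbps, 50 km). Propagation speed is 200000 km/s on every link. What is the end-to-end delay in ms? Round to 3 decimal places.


Packet = 1000 bytes = 8000 bits. Store-and-forward: sum (t_trans + t_prop) per link.
Link 1: t_trans = 8000/(2*10^6) s = 4.0000 ms; t_prop = 400/200000 s = 2.0000 ms; subtotal = 6.0000 ms
Link 2: t_trans = 8000/(100*10^6) s = 0.0800 ms; t_prop = 50/200000 s = 0.2500 ms; subtotal = 0.3300 ms
End-to-end = 6.0000 + 0.3300 = 6.3300 ms -> 6.330 ms (3 dp)

6.330


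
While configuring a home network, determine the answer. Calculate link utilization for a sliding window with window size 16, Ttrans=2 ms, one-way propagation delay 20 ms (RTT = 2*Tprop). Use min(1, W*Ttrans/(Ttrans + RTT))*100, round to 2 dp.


Given: W = 16, Ttrans = 2 ms, RTT = 40 ms (= 2 * Tprop, Tprop = 20 ms)
Cycle time = Ttrans + RTT = 2 + 40 = 42 ms (first packet sent until its ACK returns)
W * Ttrans = 16 * 2 = 32 ms of sending per cycle
W * Ttrans / (Ttrans + RTT) = 32 / 42 = 0.761905
U = min(1, 0.761905) = 0.761905
U% = 76.19%

76.19


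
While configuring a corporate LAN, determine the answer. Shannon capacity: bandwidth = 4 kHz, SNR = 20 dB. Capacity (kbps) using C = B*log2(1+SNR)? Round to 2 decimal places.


Given: B = 4 kHz, SNR = 20 dB
SNR linear = 10^(20/10) = 100
1 + SNR = 101
log2(101) = 6.6582114828
C = 4 * 1000 * 6.6582114828 = 26632.8459 bps
C = 26.632846 kbps -> 26.63 kbps (2 dp)

26.63


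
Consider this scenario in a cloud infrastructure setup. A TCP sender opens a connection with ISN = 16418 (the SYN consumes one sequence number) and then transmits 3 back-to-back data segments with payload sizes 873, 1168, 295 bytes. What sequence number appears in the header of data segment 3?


The SYN occupies sequence number ISN = 16418, so the first data byte is ISN + 1 = 16419.
SEQ of data segment i = (ISN + 1) + sum of payload sizes of segments 1..i-1.
Segment 1: SEQ = 16419, payload = 873 bytes
Segment 2: SEQ = 17292, payload = 1168 bytes
Segment 3: SEQ = 18460, payload = 295 bytes
SEQ of segment 3 = 16419 + 873 + 1168 = 18460

18460


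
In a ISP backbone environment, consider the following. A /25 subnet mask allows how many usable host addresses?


Given: subnet mask /25
Host bits = 32 - 25 = 7
Total addresses = 2^7 = 128
Usable hosts = 128 - 2 (network + broadcast) = 126

126


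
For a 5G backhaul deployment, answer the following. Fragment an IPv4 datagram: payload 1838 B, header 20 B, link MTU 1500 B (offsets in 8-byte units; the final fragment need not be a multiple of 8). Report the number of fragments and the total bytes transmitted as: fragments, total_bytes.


Max data per non-final fragment = floor((MTU - header)/8)*8 = floor((1500 - 20)/8)*8 = floor(1480/8)*8 = 1480 B
Final fragment needs no 8-byte alignment: it can carry up to MTU - header = 1480 B
Non-final fragments needed = ceil((payload - 1480) / 1480) = ceil(358/1480) = ceil(0.2419) = 1
Number of fragments = 1 + 1 = 2
Fragment sizes (data): 1 * 1480 B + 358 B (last, 358 <= 1480 OK)
Total bytes sent = payload + n_frags * header = 1838 + 2*20 = 1838 + 40 = 1878 B

2, 1878


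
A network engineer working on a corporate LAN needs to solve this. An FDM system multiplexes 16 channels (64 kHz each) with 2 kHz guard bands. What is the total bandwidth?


Given: 16 channels, 64 kHz each, guard = 2 kHz
Channel bandwidth = 16 * 64 = 1024 kHz
Guard bands = 15 gaps * 2 kHz = 30 kHz
Total = 1024 + 30 = 1054 kHz

1054


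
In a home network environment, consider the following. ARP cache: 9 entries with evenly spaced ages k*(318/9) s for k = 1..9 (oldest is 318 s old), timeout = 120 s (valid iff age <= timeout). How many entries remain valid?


Ages are k * 318/9 s for k = 1..9 (spacing = 35.3333 s).
Entry k is valid iff k * 318/9 <= 120 iff k <= 9 * 120 / 318 = 3.3962
n_valid = floor(3.3962) = 3
(n_stale = 9 - 3 = 6)

3


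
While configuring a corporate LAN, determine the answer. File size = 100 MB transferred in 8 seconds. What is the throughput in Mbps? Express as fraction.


Given: file = 100 MB, time = 8 s
File in Mb = 100 * 8 = 800 Mb
Throughput = 800 / 8 Mbps
Throughput = 100 Mbps

100


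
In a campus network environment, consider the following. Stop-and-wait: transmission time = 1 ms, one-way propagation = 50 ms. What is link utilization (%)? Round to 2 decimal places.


Given: Ttrans = 1 ms, Tprop = 50 ms
RTT = 2 * Tprop = 2 * 50 = 100 ms
U = Ttrans / (Ttrans + RTT)
U = 1 / (1 + 100)
U = 1 / 101 = 0.009901
U% = 0.99%

0.99


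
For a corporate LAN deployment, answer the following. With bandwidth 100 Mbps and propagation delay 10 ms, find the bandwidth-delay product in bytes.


Given: bandwidth = 100 Mbps, delay = 10 ms
BDP in bits = 100 * 10^6 * 10 / 1000
BDP in bits = 1000000
BDP in bytes = 1000000 / 8 = 125000

125000


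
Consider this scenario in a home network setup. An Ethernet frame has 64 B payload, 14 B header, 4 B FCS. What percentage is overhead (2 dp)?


Given: payload = 64 B, header = 14 B, trailer = 4 B
Overhead bytes = header + trailer = 14 + 4 = 18
Total frame = payload + overhead = 64 + 18 = 82
Overhead % = 18 / 82 * 100 = 21.9512% -> 21.95% (2 dp)

21.95


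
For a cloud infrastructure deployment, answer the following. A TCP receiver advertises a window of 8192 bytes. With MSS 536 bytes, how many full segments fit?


Given: RWND = 8192 bytes, MSS = 536 bytes
Full segments = floor(RWND / MSS)
Full segments = floor(8192 / 536)
Full segments = floor(15.2836) = 15

15


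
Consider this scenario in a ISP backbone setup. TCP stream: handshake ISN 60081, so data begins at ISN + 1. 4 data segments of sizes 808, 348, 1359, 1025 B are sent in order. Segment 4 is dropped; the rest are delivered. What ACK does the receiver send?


SYN uses sequence number 60081; first data byte = ISN + 1 = 60082.
Segment 1: SEQ = 60082, len = 808 B, covers [60082, 60889]
Segment 2: SEQ = 60890, len = 348 B, covers [60890, 61237]
Segment 3: SEQ = 61238, len = 1359 B, covers [61238, 62596]
Segment 4: SEQ = 62597, len = 1025 B, covers [62597, 63621] [LOST]
In-order data received: bytes [60082, 62596] (segments 1..3).
Segment 4 missing -> gap begins at byte 62597.
Cumulative ACK = next expected in-order byte = 60082 + 808 + 348 + 1359 = 62597

62597


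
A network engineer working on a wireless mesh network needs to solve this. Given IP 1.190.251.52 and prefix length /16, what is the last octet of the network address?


Given: IP = 1.190.251.52, prefix = /16
Subnet mask = 255.255.0.0
Last octet of IP: 52
Last octet of mask: 0
Network last octet = 52 AND 0 = 0

0


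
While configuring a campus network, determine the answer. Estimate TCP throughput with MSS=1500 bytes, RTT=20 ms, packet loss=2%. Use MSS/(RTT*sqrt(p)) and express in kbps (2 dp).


Given: MSS = 1500 bytes, RTT = 20 ms, loss = 2%
RTT in seconds = 20 / 1000 = 0.02
Loss rate = 2% = 0.02
sqrt(loss) = sqrt(0.02) = 0.141421356237
Throughput (bytes/s) = 1500 / (0.02 * 0.141421356237) = 530330.0859
Throughput (kbps) = 530330.0859 * 8 / 1000 = 4242.640687 -> 4242.64 kbps (2 dp)

4242.64


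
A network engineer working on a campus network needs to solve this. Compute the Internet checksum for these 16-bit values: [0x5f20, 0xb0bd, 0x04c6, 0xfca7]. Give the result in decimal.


Given words: [0x5f20, 0xb0bd, 0x04c6, 0xfca7]
Step 1: Sum all words
Raw sum = 24352 + 45245 + 1222 + 64679 = 135498
Step 2: Fold carry: (4426 + 2) = 4428
One's complement = ~4428 & 0xFFFF = 61107

61107


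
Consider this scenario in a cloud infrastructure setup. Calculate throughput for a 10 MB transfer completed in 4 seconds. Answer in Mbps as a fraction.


Given: file = 10 MB, time = 4 s
File in Mb = 10 * 8 = 80 Mb
Throughput = 80 / 4 Mbps
Throughput = 20 Mbps

20


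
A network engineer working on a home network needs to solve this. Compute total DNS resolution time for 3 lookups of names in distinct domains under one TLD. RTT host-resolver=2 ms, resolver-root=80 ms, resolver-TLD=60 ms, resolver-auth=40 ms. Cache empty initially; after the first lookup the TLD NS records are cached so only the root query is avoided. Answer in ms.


Lookup 1 (cold cache): local + root + TLD + auth = 2 + 80 + 60 + 40 = 182 ms
Lookups 2..3 (TLD NS cached -> skip root; new domain -> still ask TLD and auth): local + TLD + auth = 2 + 60 + 40 = 102 ms each
Remaining 2 lookups: 2 * 102 = 204 ms
Total = 182 + 204 = 386 ms

386


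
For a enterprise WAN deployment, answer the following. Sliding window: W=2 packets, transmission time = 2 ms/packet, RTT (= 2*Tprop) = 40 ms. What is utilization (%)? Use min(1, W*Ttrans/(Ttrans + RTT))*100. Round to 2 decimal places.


Given: W = 2, Ttrans = 2 ms, RTT = 40 ms (= 2 * Tprop, Tprop = 20 ms)
Cycle time = Ttrans + RTT = 2 + 40 = 42 ms (first packet sent until its ACK returns)
W * Ttrans = 2 * 2 = 4 ms of sending per cycle
W * Ttrans / (Ttrans + RTT) = 4 / 42 = 0.095238
U = min(1, 0.095238) = 0.095238
U% = 9.52%

9.52


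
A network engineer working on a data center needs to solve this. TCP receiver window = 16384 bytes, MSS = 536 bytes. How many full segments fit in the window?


Given: RWND = 16384 bytes, MSS = 536 bytes
Full segments = floor(RWND / MSS)
Full segments = floor(16384 / 536)
Full segments = floor(30.5672) = 30

30


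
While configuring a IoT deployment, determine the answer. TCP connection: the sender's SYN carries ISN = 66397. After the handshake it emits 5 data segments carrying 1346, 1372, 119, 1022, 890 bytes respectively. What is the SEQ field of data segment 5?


The SYN occupies sequence number ISN = 66397, so the first data byte is ISN + 1 = 66398.
SEQ of data segment i = (ISN + 1) + sum of payload sizes of segments 1..i-1.
Segment 1: SEQ = 66398, payload = 1346 bytes
Segment 2: SEQ = 67744, payload = 1372 bytes
Segment 3: SEQ = 69116, payload = 119 bytes
Segment 4: SEQ = 69235, payload = 1022 bytes
Segment 5: SEQ = 70257, payload = 890 bytes
SEQ of segment 5 = 66398 + 1346 + 1372 + 119 + 1022 = 70257

70257


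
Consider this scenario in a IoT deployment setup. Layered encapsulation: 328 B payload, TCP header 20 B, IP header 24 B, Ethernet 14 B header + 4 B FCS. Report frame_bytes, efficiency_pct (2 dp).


TCP segment = 328 + 20 = 348 B
IP packet = 348 + 24 = 372 B
Ethernet frame = 372 + 14 + 4 = 390 B
Efficiency = app / frame = 328 / 390 = 0.841026 = 84.1026% -> 84.10% (2 dp)

390, 84.10


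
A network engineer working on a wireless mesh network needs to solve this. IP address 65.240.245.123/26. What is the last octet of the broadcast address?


Given: IP = 65.240.245.123, prefix = /26
Host bits = 32 - 26 = 6
Network last octet = 123 AND mask = 64
Host part size = 2^6 - 1 = 63
Broadcast last octet = 64 OR 63 = 127

127


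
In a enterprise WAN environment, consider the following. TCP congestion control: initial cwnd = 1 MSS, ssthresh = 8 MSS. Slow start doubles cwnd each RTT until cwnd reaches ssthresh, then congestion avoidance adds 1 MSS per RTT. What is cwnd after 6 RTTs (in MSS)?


RTT 0: cwnd = 1 MSS (initial)
RTT 1: cwnd = 2 MSS (slow start, doubled)
RTT 2: cwnd = 4 MSS (slow start, doubled)
RTT 3: cwnd = 8 MSS (slow start, doubled)
RTT 4: cwnd = 9 MSS (congestion avoidance, +1)
RTT 5: cwnd = 10 MSS (congestion avoidance, +1)
RTT 6: cwnd = 11 MSS (congestion avoidance, +1)

11


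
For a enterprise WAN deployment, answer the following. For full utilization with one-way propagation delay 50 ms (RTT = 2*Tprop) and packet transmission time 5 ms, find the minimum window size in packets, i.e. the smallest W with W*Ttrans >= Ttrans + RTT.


Given: Ttrans = 5 ms, RTT = 100 ms (= 2 * Tprop, Tprop = 50 ms)
Time until first ACK returns = Ttrans + RTT = 5 + 100 = 105 ms
Need W * Ttrans >= Ttrans + RTT  ->  W >= (Ttrans + RTT) / Ttrans
(Ttrans + RTT) / Ttrans = 105 / 5 = 21
W_min = ceil(21) = 21

21


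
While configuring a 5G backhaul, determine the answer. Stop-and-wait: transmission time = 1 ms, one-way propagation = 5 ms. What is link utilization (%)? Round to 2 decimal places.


Given: Ttrans = 1 ms, Tprop = 5 ms
RTT = 2 * Tprop = 2 * 5 = 10 ms
U = Ttrans / (Ttrans + RTT)
U = 1 / (1 + 10)
U = 1 / 11 = 0.090909
U% = 9.09%

9.09


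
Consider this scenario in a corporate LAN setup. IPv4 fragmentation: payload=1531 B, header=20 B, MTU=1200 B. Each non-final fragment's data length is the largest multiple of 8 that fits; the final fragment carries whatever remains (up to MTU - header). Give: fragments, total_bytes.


Max data per non-final fragment = floor((MTU - header)/8)*8 = floor((1200 - 20)/8)*8 = floor(1180/8)*8 = 1176 B
Final fragment needs no 8-byte alignment: it can carry up to MTU - header = 1180 B
Non-final fragments needed = ceil((payload - 1180) / 1176) = ceil(351/1176) = ceil(0.2985) = 1
Number of fragments = 1 + 1 = 2
Fragment sizes (data): 1 * 1176 B + 355 B (last, 355 <= 1180 OK)
Total bytes sent = payload + n_frags * header = 1531 + 2*20 = 1531 + 40 = 1571 B

2, 1571


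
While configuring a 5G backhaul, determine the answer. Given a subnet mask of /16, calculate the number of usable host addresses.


Given: subnet mask /16
Host bits = 32 - 16 = 16
Total addresses = 2^16 = 65536
Usable hosts = 65536 - 2 (network + broadcast) = 65534

65534


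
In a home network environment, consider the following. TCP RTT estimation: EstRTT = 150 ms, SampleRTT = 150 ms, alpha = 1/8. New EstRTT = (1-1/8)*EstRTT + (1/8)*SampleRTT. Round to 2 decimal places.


Given: EstRTT = 150 ms, SampleRTT = 150 ms, alpha = 1/8
New EstRTT = (1 - alpha) * EstRTT + alpha * SampleRTT
(7/8) * 150 = 131.25
(1/8) * 150 = 18.75
New EstRTT = 131.25 + 18.75 = 150 ms -> 150.00 ms (2 dp)

150.00


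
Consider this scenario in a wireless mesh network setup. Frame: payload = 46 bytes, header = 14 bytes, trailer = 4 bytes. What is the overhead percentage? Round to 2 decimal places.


Given: payload = 46 B, header = 14 B, trailer = 4 B
Overhead bytes = header + trailer = 14 + 4 = 18
Total frame = payload + overhead = 46 + 18 = 64
Overhead % = 18 / 64 * 100 = 28.1250% -> 28.13% (2 dp)

28.13


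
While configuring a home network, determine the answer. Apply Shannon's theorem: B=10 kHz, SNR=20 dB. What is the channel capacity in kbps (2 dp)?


Given: B = 10 kHz, SNR = 20 dB
SNR linear = 10^(20/10) = 100
1 + SNR = 101
log2(101) = 6.6582114828
C = 10 * 1000 * 6.6582114828 = 66582.1148 bps
C = 66.582115 kbps -> 66.58 kbps (2 dp)

66.58


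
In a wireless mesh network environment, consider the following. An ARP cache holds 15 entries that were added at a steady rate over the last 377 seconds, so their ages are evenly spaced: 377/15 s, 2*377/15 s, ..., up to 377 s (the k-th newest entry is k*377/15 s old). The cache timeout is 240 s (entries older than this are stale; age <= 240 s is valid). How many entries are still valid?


Ages are k * 377/15 s for k = 1..15 (spacing = 25.1333 s).
Entry k is valid iff k * 377/15 <= 240 iff k <= 15 * 240 / 377 = 9.5491
n_valid = floor(9.5491) = 9
(n_stale = 15 - 9 = 6)

9


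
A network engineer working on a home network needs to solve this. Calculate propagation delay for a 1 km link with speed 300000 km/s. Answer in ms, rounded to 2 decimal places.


Given: distance = 1 km, speed = 300000 km/s
Delay = distance / speed = 1 / 300000 seconds
Delay in ms = 1 * 1000 / 300000
Delay = 0.0033 ms
Rounded to 2 dp = 0.00 ms

0.00


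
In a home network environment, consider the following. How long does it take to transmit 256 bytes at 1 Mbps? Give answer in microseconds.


Given: packet = 256 bytes, bandwidth = 1 Mbps
Packet in bits = 256 * 8 = 2048 bits
Bandwidth = 1 * 10^6 = 1000000 bps
Time = 2048 / 1000000 seconds
Time in us = 2048 * 10^6 / 1000000 = 2048

2048


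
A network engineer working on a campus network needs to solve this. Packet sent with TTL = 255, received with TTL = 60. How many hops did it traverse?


Given: initial TTL = 255, received TTL = 60
Hops = initial TTL - received TTL
Hops = 255 - 60 = 195

195


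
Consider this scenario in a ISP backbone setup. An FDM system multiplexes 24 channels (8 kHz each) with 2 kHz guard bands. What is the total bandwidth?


Given: 24 channels, 8 kHz each, guard = 2 kHz
Channel bandwidth = 24 * 8 = 192 kHz
Guard bands = 23 gaps * 2 kHz = 46 kHz
Total = 192 + 46 = 238 kHz

238


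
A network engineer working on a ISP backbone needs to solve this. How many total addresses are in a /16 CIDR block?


Given: CIDR prefix /16
Host bits = 32 - 16 = 16
Total addresses = 2^16 = 65536

65536


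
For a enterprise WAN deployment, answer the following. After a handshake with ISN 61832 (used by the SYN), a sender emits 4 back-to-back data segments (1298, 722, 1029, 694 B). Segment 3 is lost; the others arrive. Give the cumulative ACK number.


SYN uses sequence number 61832; first data byte = ISN + 1 = 61833.
Segment 1: SEQ = 61833, len = 1298 B, covers [61833, 63130]
Segment 2: SEQ = 63131, len = 722 B, covers [63131, 63852]
Segment 3: SEQ = 63853, len = 1029 B, covers [63853, 64881] [LOST]
Segment 4: SEQ = 64882, len = 694 B, covers [64882, 65575]
In-order data received: bytes [61833, 63852] (segments 1..2).
Segment 3 missing -> gap begins at byte 63853; later segments buffered out of order.
Cumulative ACK = next expected in-order byte = 61833 + 1298 + 722 = 63853

63853


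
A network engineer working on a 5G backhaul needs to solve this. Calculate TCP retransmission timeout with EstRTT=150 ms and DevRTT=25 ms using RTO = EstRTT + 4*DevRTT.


Given: EstRTT = 150 ms, DevRTT = 25 ms
Timeout = EstRTT + 4 * DevRTT
4 * DevRTT = 4 * 25 = 100
Timeout = 150 + 100 = 250 ms

250


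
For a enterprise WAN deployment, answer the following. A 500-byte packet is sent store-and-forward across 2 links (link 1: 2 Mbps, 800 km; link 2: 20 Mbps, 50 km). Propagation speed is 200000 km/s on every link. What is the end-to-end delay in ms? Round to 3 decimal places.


Packet = 500 bytes = 4000 bits. Store-and-forward: sum (t_trans + t_prop) per link.
Link 1: t_trans = 4000/(2*10^6) s = 2.0000 ms; t_prop = 800/200000 s = 4.0000 ms; subtotal = 6.0000 ms
Link 2: t_trans = 4000/(20*10^6) s = 0.2000 ms; t_prop = 50/200000 s = 0.2500 ms; subtotal = 0.4500 ms
End-to-end = 6.0000 + 0.4500 = 6.4500 ms -> 6.450 ms (3 dp)

6.450


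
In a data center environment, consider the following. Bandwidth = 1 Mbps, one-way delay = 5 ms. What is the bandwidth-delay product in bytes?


Given: bandwidth = 1 Mbps, delay = 5 ms
BDP in bits = 1 * 10^6 * 5 / 1000
BDP in bits = 5000
BDP in bytes = 5000 / 8 = 625

625


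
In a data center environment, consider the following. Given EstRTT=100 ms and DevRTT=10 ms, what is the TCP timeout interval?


Given: EstRTT = 100 ms, DevRTT = 10 ms
Timeout = EstRTT + 4 * DevRTT
4 * DevRTT = 4 * 10 = 40
Timeout = 100 + 40 = 140 ms

140


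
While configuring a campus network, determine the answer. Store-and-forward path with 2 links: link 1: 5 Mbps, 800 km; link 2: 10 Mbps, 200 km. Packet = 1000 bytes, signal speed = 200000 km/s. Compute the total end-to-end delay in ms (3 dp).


Packet = 1000 bytes = 8000 bits. Store-and-forward: sum (t_trans + t_prop) per link.
Link 1: t_trans = 8000/(5*10^6) s = 1.6000 ms; t_prop = 800/200000 s = 4.0000 ms; subtotal = 5.6000 ms
Link 2: t_trans = 8000/(10*10^6) s = 0.8000 ms; t_prop = 200/200000 s = 1.0000 ms; subtotal = 1.8000 ms
End-to-end = 5.6000 + 1.8000 = 7.4000 ms -> 7.400 ms (3 dp)

7.400


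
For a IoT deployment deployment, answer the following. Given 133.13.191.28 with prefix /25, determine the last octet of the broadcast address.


Given: IP = 133.13.191.28, prefix = /25
Host bits = 32 - 25 = 7
Network last octet = 28 AND mask = 0
Host part size = 2^7 - 1 = 127
Broadcast last octet = 0 OR 127 = 127

127


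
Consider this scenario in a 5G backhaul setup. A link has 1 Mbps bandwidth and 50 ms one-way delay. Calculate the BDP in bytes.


Given: bandwidth = 1 Mbps, delay = 50 ms
BDP in bits = 1 * 10^6 * 50 / 1000
BDP in bits = 50000
BDP in bytes = 50000 / 8 = 6250

6250


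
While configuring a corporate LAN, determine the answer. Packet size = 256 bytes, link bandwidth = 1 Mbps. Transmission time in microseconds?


Given: packet = 256 bytes, bandwidth = 1 Mbps
Packet in bits = 256 * 8 = 2048 bits
Bandwidth = 1 * 10^6 = 1000000 bps
Time = 2048 / 1000000 seconds
Time in us = 2048 * 10^6 / 1000000 = 2048

2048


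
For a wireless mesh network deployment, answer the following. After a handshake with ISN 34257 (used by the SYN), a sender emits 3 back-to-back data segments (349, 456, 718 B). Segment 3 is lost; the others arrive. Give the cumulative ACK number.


SYN uses sequence number 34257; first data byte = ISN + 1 = 34258.
Segment 1: SEQ = 34258, len = 349 B, covers [34258, 34606]
Segment 2: SEQ = 34607, len = 456 B, covers [34607, 35062]
Segment 3: SEQ = 35063, len = 718 B, covers [35063, 35780] [LOST]
In-order data received: bytes [34258, 35062] (segments 1..2).
Segment 3 missing -> gap begins at byte 35063.
Cumulative ACK = next expected in-order byte = 34258 + 349 + 456 = 35063

35063


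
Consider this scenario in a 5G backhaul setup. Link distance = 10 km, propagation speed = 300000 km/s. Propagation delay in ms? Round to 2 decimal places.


Given: distance = 10 km, speed = 300000 km/s
Delay = distance / speed = 10 / 300000 seconds
Delay in ms = 10 * 1000 / 300000
Delay = 0.0333 ms
Rounded to 2 dp = 0.03 ms

0.03


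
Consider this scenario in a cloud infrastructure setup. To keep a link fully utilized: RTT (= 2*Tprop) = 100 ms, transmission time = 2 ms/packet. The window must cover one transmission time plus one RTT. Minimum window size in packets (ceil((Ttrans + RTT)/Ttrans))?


Given: Ttrans = 2 ms, RTT = 100 ms (= 2 * Tprop, Tprop = 50 ms)
Time until first ACK returns = Ttrans + RTT = 2 + 100 = 102 ms
Need W * Ttrans >= Ttrans + RTT  ->  W >= (Ttrans + RTT) / Ttrans
(Ttrans + RTT) / Ttrans = 102 / 2 = 51
W_min = ceil(51) = 51

51


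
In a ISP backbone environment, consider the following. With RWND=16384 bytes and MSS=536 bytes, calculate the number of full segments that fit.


Given: RWND = 16384 bytes, MSS = 536 bytes
Full segments = floor(RWND / MSS)
Full segments = floor(16384 / 536)
Full segments = floor(30.5672) = 30

30


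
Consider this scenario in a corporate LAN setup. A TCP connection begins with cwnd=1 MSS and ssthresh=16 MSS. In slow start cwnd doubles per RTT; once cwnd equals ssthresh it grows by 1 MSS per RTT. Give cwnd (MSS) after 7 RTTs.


RTT 0: cwnd = 1 MSS (initial)
RTT 1: cwnd = 2 MSS (slow start, doubled)
RTT 2: cwnd = 4 MSS (slow start, doubled)
RTT 3: cwnd = 8 MSS (slow start, doubled)
RTT 4: cwnd = 16 MSS (slow start, doubled)
RTT 5: cwnd = 17 MSS (congestion avoidance, +1)
RTT 6: cwnd = 18 MSS (congestion avoidance, +1)
RTT 7: cwnd = 19 MSS (congestion avoidance, +1)

19


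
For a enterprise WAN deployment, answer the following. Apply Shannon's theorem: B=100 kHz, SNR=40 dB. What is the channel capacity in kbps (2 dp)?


Given: B = 100 kHz, SNR = 40 dB
SNR linear = 10^(40/10) = 10000
1 + SNR = 10001
log2(10001) = 13.2878566418
C = 100 * 1000 * 13.2878566418 = 1328785.6642 bps
C = 1328.785664 kbps -> 1328.79 kbps (2 dp)

1328.79


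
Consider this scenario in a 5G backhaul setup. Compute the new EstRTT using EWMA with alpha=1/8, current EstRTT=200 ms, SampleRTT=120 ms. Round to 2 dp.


Given: EstRTT = 200 ms, SampleRTT = 120 ms, alpha = 1/8
New EstRTT = (1 - alpha) * EstRTT + alpha * SampleRTT
(7/8) * 200 = 175
(1/8) * 120 = 15
New EstRTT = 175 + 15 = 190 ms -> 190.00 ms (2 dp)

190.00


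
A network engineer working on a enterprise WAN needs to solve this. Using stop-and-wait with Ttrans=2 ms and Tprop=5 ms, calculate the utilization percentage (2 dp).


Given: Ttrans = 2 ms, Tprop = 5 ms
RTT = 2 * Tprop = 2 * 5 = 10 ms
U = Ttrans / (Ttrans + RTT)
U = 2 / (2 + 10)
U = 2 / 12 = 0.166667
U% = 16.67%

16.67


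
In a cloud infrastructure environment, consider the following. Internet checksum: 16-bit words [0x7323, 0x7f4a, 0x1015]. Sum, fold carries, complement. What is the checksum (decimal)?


Given words: [0x7323, 0x7f4a, 0x1015]
Step 1: Sum all words
Raw sum = 29475 + 32586 + 4117 = 66178
Step 2: Fold carry: (642 + 1) = 643
One's complement = ~643 & 0xFFFF = 64892

64892


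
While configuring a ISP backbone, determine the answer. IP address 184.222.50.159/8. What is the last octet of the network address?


Given: IP = 184.222.50.159, prefix = /8
Subnet mask = 255.0.0.0
Last octet of IP: 159
Last octet of mask: 0
Network last octet = 159 AND 0 = 0

0


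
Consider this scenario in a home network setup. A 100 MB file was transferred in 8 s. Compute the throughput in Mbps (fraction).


Given: file = 100 MB, time = 8 s
File in Mb = 100 * 8 = 800 Mb
Throughput = 800 / 8 Mbps
Throughput = 100 Mbps

100


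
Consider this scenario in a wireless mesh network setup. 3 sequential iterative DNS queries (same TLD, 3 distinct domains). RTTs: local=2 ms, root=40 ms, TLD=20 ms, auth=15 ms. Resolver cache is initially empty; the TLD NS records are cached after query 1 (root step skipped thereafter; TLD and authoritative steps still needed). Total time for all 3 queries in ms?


Lookup 1 (cold cache): local + root + TLD + auth = 2 + 40 + 20 + 15 = 77 ms
Lookups 2..3 (TLD NS cached -> skip root; new domain -> still ask TLD and auth): local + TLD + auth = 2 + 20 + 15 = 37 ms each
Remaining 2 lookups: 2 * 37 = 74 ms
Total = 77 + 74 = 151 ms

151


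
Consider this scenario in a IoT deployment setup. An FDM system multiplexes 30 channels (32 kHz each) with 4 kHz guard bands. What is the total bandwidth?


Given: 30 channels, 32 kHz each, guard = 4 kHz
Channel bandwidth = 30 * 32 = 960 kHz
Guard bands = 29 gaps * 4 kHz = 116 kHz
Total = 960 + 116 = 1076 kHz

1076


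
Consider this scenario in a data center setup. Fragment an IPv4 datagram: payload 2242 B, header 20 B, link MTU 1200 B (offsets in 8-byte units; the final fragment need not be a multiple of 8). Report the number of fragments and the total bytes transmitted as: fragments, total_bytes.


Max data per non-final fragment = floor((MTU - header)/8)*8 = floor((1200 - 20)/8)*8 = floor(1180/8)*8 = 1176 B
Final fragment needs no 8-byte alignment: it can carry up to MTU - header = 1180 B
Non-final fragments needed = ceil((payload - 1180) / 1176) = ceil(1062/1176) = ceil(0.9031) = 1
Number of fragments = 1 + 1 = 2
Fragment sizes (data): 1 * 1176 B + 1066 B (last, 1066 <= 1180 OK)
Total bytes sent = payload + n_frags * header = 2242 + 2*20 = 2242 + 40 = 2282 B

2, 2282
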